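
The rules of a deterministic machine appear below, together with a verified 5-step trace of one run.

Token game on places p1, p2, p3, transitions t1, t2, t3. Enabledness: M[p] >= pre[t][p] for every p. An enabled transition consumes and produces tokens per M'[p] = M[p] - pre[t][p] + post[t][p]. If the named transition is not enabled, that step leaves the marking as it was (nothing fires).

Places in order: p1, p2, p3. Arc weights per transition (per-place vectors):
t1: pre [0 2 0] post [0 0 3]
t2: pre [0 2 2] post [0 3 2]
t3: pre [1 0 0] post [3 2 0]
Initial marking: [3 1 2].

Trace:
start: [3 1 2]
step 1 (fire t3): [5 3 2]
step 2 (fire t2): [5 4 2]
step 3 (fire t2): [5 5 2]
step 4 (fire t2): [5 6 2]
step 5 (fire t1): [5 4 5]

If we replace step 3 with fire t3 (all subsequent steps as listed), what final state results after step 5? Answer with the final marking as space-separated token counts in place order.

7 5 5

(re-executing from step 3 with the substitution; state before step 3: [5 4 2])
step 3 (fire t3): [7 6 2]
step 4 (fire t2): [7 7 2]
step 5 (fire t1): [7 5 5]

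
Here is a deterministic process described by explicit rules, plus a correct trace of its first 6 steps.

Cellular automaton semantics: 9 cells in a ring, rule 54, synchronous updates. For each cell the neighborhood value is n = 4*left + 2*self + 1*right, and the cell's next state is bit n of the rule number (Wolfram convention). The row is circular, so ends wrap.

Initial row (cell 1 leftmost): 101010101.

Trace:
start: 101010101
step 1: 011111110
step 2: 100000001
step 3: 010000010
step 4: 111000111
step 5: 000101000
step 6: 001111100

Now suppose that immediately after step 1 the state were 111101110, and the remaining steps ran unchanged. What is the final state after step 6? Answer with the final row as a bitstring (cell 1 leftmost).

state after step 1 := 111101110
step 2: 000010001
step 3: 100111011
step 4: 011000100
step 5: 100101110
step 6: 111110001

111110001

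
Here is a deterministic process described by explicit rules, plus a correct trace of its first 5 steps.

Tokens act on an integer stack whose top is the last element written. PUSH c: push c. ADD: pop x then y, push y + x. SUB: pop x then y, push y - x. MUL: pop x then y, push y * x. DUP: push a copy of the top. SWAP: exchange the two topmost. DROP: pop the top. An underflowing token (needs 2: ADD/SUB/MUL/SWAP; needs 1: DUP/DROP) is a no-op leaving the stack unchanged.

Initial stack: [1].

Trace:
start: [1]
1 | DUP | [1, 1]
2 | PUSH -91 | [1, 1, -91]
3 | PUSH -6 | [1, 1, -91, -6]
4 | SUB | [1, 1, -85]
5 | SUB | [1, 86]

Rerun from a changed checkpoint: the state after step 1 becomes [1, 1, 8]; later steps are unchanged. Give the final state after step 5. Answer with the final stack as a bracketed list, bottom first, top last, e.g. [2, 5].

[1, 1, 93]

state after step 1 := [1, 1, 8]
2 | PUSH -91 | [1, 1, 8, -91]
3 | PUSH -6 | [1, 1, 8, -91, -6]
4 | SUB | [1, 1, 8, -85]
5 | SUB | [1, 1, 93]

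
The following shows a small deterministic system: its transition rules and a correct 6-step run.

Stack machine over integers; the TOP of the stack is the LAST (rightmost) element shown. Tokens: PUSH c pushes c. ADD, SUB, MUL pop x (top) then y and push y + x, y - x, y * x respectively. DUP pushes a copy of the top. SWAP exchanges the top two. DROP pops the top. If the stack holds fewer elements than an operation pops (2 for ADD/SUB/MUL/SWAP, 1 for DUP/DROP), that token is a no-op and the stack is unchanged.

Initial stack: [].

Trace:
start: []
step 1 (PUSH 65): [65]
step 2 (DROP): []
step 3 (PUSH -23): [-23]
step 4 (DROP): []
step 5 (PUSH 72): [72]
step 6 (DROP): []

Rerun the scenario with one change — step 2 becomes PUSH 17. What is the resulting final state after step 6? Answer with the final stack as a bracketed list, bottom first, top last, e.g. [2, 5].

[65, 17]

(re-executing from step 2 with the substitution; state before step 2: [65])
step 2 (PUSH 17): [65, 17]
step 3 (PUSH -23): [65, 17, -23]
step 4 (DROP): [65, 17]
step 5 (PUSH 72): [65, 17, 72]
step 6 (DROP): [65, 17]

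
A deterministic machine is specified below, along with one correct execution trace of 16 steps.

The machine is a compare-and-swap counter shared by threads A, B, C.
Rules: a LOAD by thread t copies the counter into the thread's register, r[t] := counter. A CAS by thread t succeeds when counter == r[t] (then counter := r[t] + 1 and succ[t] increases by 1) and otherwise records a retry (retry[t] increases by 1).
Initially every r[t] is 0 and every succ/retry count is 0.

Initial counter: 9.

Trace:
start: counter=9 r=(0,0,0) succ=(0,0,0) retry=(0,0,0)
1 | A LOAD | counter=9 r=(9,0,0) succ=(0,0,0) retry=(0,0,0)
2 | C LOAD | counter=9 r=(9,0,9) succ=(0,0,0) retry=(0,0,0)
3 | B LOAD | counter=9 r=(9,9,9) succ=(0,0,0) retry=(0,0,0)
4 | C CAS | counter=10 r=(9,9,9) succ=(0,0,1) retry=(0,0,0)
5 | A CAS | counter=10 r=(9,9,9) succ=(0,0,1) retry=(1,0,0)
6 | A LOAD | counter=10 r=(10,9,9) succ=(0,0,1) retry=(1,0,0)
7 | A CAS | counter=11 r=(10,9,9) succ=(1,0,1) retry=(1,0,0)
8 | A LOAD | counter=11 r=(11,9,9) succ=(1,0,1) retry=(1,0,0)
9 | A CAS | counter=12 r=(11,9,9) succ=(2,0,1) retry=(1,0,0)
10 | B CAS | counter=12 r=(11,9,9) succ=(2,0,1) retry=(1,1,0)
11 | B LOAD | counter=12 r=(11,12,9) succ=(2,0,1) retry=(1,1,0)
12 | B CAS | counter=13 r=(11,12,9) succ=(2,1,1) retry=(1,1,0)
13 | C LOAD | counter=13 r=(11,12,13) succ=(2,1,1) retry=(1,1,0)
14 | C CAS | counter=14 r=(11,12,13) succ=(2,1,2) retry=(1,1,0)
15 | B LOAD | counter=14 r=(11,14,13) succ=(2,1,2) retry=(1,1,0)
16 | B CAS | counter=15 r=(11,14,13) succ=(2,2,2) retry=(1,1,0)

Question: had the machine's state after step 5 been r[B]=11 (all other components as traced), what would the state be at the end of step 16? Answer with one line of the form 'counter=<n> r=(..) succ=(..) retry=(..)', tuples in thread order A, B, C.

state after step 5 := counter=10 r=(9,11,9) succ=(0,0,1) retry=(1,0,0)
6 | A LOAD | counter=10 r=(10,11,9) succ=(0,0,1) retry=(1,0,0)
7 | A CAS | counter=11 r=(10,11,9) succ=(1,0,1) retry=(1,0,0)
8 | A LOAD | counter=11 r=(11,11,9) succ=(1,0,1) retry=(1,0,0)
9 | A CAS | counter=12 r=(11,11,9) succ=(2,0,1) retry=(1,0,0)
10 | B CAS | counter=12 r=(11,11,9) succ=(2,0,1) retry=(1,1,0)
11 | B LOAD | counter=12 r=(11,12,9) succ=(2,0,1) retry=(1,1,0)
12 | B CAS | counter=13 r=(11,12,9) succ=(2,1,1) retry=(1,1,0)
13 | C LOAD | counter=13 r=(11,12,13) succ=(2,1,1) retry=(1,1,0)
14 | C CAS | counter=14 r=(11,12,13) succ=(2,1,2) retry=(1,1,0)
15 | B LOAD | counter=14 r=(11,14,13) succ=(2,1,2) retry=(1,1,0)
16 | B CAS | counter=15 r=(11,14,13) succ=(2,2,2) retry=(1,1,0)

counter=15 r=(11,14,13) succ=(2,2,2) retry=(1,1,0)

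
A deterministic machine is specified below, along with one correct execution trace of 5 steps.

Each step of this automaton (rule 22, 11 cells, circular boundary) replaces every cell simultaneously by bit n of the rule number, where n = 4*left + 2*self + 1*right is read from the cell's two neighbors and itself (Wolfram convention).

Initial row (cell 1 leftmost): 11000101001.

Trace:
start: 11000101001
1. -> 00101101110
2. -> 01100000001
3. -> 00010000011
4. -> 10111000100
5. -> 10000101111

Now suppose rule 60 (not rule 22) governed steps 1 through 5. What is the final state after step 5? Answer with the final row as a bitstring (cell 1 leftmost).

(re-executing steps 1..5 under rule 60; state before step 1: 11000101001)
1. -> 00100111101
2. -> 10110100011
3. -> 01101110010
4. -> 01011001011
5. -> 11110101110

11110101110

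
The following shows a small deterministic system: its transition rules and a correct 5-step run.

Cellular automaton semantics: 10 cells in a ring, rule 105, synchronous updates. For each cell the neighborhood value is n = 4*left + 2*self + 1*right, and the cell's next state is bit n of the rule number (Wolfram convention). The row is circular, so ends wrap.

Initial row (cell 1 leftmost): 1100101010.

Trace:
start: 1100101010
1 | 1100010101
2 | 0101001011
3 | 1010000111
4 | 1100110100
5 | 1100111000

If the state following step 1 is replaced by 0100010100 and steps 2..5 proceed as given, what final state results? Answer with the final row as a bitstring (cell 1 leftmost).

state after step 1 := 0100010100
2 | 0001001001
3 | 0100000000
4 | 0001111111
5 | 0101000001

0101000001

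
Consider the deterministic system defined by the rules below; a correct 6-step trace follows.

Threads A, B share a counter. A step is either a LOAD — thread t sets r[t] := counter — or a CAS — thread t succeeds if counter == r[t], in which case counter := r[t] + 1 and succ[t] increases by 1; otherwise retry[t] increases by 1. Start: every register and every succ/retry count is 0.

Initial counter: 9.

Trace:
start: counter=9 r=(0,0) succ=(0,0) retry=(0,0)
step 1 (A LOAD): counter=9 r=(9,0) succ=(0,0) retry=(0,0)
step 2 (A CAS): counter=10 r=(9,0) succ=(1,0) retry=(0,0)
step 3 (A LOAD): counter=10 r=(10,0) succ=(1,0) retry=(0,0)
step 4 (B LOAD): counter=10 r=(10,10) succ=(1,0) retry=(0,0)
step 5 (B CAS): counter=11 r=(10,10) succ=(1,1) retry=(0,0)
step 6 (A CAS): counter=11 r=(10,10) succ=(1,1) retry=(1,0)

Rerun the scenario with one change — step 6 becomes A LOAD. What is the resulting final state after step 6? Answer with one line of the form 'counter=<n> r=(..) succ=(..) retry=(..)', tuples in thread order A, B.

(re-executing from step 6 with the substitution; state before step 6: counter=11 r=(10,10) succ=(1,1) retry=(0,0))
step 6 (A LOAD): counter=11 r=(11,10) succ=(1,1) retry=(0,0)

counter=11 r=(11,10) succ=(1,1) retry=(0,0)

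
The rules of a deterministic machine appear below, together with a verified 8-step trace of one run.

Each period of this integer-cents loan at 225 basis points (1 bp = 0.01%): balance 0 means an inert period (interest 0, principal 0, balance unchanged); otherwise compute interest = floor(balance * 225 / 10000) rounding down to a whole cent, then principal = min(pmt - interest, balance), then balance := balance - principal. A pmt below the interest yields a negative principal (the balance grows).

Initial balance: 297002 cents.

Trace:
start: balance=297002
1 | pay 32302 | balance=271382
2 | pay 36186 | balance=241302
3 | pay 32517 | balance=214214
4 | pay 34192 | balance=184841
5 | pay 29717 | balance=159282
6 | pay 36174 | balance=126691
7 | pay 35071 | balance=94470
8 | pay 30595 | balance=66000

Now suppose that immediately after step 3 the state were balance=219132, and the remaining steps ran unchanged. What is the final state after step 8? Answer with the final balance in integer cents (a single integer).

71498

state after step 3 := balance=219132
4 | pay 34192 | balance=189870
5 | pay 29717 | balance=164425
6 | pay 36174 | balance=131950
7 | pay 35071 | balance=99847
8 | pay 30595 | balance=71498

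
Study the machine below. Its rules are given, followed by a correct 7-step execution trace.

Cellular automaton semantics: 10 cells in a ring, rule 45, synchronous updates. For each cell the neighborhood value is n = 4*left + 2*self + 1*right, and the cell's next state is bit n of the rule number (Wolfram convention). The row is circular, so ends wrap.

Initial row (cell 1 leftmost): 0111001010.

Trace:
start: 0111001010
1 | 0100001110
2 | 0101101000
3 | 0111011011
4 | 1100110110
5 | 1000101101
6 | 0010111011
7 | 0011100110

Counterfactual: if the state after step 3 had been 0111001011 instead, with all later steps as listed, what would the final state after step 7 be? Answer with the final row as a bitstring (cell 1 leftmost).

0101110001

state after step 3 := 0111001011
4 | 1100001110
5 | 1001101001
6 | 0001011001
7 | 0101110001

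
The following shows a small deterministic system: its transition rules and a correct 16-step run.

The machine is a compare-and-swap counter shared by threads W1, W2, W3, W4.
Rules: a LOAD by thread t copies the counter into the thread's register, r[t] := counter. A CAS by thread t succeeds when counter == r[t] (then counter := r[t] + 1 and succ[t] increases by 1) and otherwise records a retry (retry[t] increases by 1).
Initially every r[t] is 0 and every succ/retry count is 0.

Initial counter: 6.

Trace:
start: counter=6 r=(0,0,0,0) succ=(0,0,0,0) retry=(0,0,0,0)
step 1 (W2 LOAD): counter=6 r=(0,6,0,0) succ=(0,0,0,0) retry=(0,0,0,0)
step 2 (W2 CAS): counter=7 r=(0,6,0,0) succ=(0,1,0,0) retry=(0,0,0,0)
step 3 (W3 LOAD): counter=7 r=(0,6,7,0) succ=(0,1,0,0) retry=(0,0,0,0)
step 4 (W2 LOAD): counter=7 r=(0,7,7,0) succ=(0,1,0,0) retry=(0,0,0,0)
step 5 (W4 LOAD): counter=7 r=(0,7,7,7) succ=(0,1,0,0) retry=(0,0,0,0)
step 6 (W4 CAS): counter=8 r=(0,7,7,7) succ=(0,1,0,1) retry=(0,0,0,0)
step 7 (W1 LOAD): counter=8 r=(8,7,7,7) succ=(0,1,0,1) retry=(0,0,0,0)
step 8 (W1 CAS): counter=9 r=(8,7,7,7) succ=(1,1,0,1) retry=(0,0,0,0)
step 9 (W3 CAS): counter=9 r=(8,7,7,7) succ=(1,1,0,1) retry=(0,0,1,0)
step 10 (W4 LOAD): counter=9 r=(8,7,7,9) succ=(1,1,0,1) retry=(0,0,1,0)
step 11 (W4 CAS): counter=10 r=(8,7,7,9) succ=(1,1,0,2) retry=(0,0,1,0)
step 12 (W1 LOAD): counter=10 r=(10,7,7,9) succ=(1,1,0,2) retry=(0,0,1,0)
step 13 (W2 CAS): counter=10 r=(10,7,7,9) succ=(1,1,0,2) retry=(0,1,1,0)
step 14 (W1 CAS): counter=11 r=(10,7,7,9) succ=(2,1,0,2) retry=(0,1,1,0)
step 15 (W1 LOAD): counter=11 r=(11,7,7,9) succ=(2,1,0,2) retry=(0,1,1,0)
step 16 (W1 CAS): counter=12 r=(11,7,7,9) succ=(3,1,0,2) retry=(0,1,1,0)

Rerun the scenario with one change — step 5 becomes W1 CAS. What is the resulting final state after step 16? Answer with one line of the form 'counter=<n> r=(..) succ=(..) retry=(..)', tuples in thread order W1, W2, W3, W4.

counter=11 r=(10,7,7,8) succ=(3,1,0,1) retry=(1,1,1,1)

(re-executing from step 5 with the substitution; state before step 5: counter=7 r=(0,7,7,0) succ=(0,1,0,0) retry=(0,0,0,0))
step 5 (W1 CAS): counter=7 r=(0,7,7,0) succ=(0,1,0,0) retry=(1,0,0,0)
step 6 (W4 CAS): counter=7 r=(0,7,7,0) succ=(0,1,0,0) retry=(1,0,0,1)
step 7 (W1 LOAD): counter=7 r=(7,7,7,0) succ=(0,1,0,0) retry=(1,0,0,1)
step 8 (W1 CAS): counter=8 r=(7,7,7,0) succ=(1,1,0,0) retry=(1,0,0,1)
step 9 (W3 CAS): counter=8 r=(7,7,7,0) succ=(1,1,0,0) retry=(1,0,1,1)
step 10 (W4 LOAD): counter=8 r=(7,7,7,8) succ=(1,1,0,0) retry=(1,0,1,1)
step 11 (W4 CAS): counter=9 r=(7,7,7,8) succ=(1,1,0,1) retry=(1,0,1,1)
step 12 (W1 LOAD): counter=9 r=(9,7,7,8) succ=(1,1,0,1) retry=(1,0,1,1)
step 13 (W2 CAS): counter=9 r=(9,7,7,8) succ=(1,1,0,1) retry=(1,1,1,1)
step 14 (W1 CAS): counter=10 r=(9,7,7,8) succ=(2,1,0,1) retry=(1,1,1,1)
step 15 (W1 LOAD): counter=10 r=(10,7,7,8) succ=(2,1,0,1) retry=(1,1,1,1)
step 16 (W1 CAS): counter=11 r=(10,7,7,8) succ=(3,1,0,1) retry=(1,1,1,1)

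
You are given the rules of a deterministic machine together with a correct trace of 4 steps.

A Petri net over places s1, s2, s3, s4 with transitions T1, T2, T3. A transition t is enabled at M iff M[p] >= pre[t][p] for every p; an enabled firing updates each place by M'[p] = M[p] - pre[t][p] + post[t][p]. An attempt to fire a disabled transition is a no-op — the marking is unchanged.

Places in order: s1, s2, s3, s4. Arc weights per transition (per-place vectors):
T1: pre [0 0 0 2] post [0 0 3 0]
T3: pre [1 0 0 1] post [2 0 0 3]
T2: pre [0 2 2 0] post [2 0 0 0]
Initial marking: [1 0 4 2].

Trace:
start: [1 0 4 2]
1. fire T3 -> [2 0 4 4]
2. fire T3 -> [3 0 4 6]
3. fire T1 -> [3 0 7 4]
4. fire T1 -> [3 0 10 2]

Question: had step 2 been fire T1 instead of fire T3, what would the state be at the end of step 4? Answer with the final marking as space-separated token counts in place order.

2 0 10 0

(re-executing from step 2 with the substitution; state before step 2: [2 0 4 4])
2. fire T1 -> [2 0 7 2]
3. fire T1 -> [2 0 10 0]
4. fire T1 -> [2 0 10 0]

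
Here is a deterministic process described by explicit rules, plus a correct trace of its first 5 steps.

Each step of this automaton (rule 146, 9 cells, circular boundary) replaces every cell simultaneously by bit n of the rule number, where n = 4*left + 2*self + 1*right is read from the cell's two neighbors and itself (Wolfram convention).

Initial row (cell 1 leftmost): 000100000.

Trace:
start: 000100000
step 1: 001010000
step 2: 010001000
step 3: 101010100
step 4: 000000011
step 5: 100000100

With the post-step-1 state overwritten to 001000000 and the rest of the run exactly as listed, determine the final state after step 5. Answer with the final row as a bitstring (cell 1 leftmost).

state after step 1 := 001000000
step 2: 010100000
step 3: 100010000
step 4: 010101001
step 5: 000000110

000000110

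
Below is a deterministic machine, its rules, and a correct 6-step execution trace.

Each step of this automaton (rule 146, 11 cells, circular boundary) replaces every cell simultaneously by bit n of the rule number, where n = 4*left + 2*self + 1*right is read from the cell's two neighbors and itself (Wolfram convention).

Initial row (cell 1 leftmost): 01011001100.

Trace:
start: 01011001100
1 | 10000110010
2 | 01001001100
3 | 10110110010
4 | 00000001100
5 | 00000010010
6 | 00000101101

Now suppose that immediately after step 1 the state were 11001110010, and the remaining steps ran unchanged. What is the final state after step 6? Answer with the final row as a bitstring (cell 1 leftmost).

state after step 1 := 11001110010
2 | 00110101100
3 | 01000000010
4 | 10100000101
5 | 00010001000
6 | 00101010100

00101010100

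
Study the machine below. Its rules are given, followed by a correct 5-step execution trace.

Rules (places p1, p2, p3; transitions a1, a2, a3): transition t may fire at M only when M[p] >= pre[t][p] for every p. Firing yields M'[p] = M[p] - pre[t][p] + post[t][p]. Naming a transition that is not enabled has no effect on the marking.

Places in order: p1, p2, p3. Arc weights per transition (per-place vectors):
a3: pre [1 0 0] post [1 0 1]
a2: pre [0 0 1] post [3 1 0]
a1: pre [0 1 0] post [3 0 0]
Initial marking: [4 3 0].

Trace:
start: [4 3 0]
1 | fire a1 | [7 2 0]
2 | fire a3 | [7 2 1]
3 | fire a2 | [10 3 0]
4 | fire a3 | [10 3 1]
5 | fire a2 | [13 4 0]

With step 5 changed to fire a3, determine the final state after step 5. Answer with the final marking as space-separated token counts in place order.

(re-executing from step 5 with the substitution; state before step 5: [10 3 1])
5 | fire a3 | [10 3 2]

10 3 2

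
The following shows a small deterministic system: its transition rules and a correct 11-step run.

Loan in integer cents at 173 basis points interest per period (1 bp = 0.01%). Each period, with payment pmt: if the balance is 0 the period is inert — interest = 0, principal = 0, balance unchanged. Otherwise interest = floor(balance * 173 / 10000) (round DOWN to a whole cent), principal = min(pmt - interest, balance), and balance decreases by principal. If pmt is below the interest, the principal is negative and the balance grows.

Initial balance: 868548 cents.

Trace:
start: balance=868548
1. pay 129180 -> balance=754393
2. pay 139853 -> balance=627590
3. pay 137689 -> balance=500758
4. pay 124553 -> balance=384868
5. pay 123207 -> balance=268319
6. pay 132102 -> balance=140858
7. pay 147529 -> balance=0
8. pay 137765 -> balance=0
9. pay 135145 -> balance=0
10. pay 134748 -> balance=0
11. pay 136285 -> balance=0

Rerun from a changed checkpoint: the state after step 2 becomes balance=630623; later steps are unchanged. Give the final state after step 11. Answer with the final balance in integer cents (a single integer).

0

state after step 2 := balance=630623
3. pay 137689 -> balance=503843
4. pay 124553 -> balance=388006
5. pay 123207 -> balance=271511
6. pay 132102 -> balance=144106
7. pay 147529 -> balance=0
8. pay 137765 -> balance=0
9. pay 135145 -> balance=0
10. pay 134748 -> balance=0
11. pay 136285 -> balance=0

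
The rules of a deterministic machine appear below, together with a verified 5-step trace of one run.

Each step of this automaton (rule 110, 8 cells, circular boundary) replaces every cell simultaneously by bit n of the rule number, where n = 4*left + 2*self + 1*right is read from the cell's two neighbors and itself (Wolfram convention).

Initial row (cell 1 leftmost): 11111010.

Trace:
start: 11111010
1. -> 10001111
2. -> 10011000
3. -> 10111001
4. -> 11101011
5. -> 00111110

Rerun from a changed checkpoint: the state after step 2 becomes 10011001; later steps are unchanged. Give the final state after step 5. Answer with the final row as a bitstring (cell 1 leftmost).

10111011

state after step 2 := 10011001
3. -> 10111011
4. -> 11101110
5. -> 10111011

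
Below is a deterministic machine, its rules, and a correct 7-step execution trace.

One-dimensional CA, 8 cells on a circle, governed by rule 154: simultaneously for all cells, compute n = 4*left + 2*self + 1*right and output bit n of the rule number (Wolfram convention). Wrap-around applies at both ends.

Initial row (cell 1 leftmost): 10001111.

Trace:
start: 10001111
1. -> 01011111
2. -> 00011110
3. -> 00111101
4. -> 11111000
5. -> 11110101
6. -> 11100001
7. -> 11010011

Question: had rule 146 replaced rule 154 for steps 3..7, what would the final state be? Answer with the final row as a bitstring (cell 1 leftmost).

00001100

(re-executing steps 3..7 under rule 146; state before step 3: 00011110)
3. -> 00101101
4. -> 11000000
5. -> 00100001
6. -> 11010010
7. -> 00001100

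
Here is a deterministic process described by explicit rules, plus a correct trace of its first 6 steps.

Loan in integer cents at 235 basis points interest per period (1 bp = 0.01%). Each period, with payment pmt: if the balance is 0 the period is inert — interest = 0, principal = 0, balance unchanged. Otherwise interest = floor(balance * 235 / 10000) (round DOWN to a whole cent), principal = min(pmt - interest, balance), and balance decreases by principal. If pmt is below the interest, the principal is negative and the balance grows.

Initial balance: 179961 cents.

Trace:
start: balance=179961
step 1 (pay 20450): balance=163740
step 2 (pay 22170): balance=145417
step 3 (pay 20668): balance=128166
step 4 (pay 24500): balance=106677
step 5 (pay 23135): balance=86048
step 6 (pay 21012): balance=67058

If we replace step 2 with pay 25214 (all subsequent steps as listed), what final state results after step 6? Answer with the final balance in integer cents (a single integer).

63717

(re-executing from step 2 with the substitution; state before step 2: balance=163740)
step 2 (pay 25214): balance=142373
step 3 (pay 20668): balance=125050
step 4 (pay 24500): balance=103488
step 5 (pay 23135): balance=82784
step 6 (pay 21012): balance=63717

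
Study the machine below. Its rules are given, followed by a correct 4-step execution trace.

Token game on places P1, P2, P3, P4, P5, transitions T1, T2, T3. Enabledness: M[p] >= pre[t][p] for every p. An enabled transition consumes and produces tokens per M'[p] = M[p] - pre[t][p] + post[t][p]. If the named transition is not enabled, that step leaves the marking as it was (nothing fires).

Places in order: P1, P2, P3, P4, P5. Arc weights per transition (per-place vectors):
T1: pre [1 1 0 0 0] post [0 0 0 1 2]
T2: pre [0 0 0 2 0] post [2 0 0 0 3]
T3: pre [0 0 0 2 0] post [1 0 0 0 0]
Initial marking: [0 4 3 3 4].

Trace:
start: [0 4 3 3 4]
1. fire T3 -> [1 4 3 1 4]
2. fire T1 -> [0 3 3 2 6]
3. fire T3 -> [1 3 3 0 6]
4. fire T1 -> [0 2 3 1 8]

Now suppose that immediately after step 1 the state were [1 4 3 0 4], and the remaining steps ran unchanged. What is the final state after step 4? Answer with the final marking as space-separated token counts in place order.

0 3 3 1 6

state after step 1 := [1 4 3 0 4]
2. fire T1 -> [0 3 3 1 6]
3. fire T3 -> [0 3 3 1 6]
4. fire T1 -> [0 3 3 1 6]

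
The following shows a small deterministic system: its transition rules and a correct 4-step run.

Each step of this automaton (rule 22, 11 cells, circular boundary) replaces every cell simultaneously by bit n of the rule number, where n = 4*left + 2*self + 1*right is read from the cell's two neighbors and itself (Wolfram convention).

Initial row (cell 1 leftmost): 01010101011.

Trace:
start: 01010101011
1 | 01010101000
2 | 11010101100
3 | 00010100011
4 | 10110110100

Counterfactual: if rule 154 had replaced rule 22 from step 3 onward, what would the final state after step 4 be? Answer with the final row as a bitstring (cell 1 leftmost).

(re-executing steps 3..4 under rule 154; state before step 3: 11010101100)
3 | 10000001011
4 | 01000010011

01000010011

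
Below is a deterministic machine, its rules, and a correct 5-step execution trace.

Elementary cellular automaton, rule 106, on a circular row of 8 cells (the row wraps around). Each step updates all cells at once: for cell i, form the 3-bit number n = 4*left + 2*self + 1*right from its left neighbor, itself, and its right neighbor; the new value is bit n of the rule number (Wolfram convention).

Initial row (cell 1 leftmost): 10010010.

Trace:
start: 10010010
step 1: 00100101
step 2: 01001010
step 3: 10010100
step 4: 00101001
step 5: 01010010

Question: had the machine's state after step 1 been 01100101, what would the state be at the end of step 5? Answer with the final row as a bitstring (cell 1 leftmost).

00001110

state after step 1 := 01100101
step 2: 11101010
step 3: 10110101
step 4: 11111011
step 5: 00001110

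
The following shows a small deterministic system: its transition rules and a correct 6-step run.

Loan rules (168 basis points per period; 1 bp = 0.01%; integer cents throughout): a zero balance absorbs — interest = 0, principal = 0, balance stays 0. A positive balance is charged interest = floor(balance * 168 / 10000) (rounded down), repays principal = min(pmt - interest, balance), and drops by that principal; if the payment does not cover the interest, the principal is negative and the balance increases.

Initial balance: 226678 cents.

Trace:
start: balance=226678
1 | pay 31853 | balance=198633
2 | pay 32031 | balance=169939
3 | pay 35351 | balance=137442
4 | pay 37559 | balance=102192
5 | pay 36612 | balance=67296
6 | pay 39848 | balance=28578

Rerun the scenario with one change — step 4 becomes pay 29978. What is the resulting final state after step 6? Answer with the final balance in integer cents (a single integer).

36417

(re-executing from step 4 with the substitution; state before step 4: balance=137442)
4 | pay 29978 | balance=109773
5 | pay 36612 | balance=75005
6 | pay 39848 | balance=36417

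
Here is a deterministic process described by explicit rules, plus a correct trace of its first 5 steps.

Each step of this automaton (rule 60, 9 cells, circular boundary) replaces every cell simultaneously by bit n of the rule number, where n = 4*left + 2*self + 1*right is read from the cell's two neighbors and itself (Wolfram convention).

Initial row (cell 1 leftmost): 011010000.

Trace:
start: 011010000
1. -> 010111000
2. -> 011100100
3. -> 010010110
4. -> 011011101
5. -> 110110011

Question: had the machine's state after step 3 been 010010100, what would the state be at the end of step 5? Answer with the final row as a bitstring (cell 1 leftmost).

010110001

state after step 3 := 010010100
4. -> 011011110
5. -> 010110001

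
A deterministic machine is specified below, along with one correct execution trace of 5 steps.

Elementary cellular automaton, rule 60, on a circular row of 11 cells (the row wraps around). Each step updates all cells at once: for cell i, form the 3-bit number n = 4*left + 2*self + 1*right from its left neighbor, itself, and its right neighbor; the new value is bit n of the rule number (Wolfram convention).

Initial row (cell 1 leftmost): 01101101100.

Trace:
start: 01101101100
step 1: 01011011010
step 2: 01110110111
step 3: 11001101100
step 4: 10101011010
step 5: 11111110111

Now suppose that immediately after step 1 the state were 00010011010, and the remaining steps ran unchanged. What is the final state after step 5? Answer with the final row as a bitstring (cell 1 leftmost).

10110010011

state after step 1 := 00010011010
step 2: 00011010111
step 3: 10010111100
step 4: 11011100010
step 5: 10110010011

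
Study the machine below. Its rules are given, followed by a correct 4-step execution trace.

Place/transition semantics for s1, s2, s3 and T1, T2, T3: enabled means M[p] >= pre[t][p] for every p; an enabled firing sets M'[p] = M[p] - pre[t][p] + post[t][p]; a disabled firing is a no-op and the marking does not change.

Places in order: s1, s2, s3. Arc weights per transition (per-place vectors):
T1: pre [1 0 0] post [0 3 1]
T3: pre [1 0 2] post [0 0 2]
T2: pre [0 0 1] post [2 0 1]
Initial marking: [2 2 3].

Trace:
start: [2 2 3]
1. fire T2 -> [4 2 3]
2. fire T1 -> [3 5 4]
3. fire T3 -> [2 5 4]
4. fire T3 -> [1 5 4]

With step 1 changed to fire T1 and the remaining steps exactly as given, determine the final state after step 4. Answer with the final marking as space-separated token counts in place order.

0 8 5

(re-executing from step 1 with the substitution; state before step 1: [2 2 3])
1. fire T1 -> [1 5 4]
2. fire T1 -> [0 8 5]
3. fire T3 -> [0 8 5]
4. fire T3 -> [0 8 5]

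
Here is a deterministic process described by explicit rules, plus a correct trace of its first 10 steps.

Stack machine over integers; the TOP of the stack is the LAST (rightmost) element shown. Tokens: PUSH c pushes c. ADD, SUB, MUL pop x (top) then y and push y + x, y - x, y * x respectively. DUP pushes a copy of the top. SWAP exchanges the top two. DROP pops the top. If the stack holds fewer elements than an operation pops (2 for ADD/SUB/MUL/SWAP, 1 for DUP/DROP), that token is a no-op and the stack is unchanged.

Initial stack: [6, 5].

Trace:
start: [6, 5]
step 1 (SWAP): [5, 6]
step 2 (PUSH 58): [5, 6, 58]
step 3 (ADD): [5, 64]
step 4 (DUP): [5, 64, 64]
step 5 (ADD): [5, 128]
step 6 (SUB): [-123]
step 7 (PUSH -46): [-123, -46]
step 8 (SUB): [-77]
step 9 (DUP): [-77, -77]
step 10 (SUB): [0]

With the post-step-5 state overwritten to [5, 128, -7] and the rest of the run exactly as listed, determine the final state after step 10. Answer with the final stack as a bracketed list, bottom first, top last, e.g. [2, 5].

state after step 5 := [5, 128, -7]
step 6 (SUB): [5, 135]
step 7 (PUSH -46): [5, 135, -46]
step 8 (SUB): [5, 181]
step 9 (DUP): [5, 181, 181]
step 10 (SUB): [5, 0]

[5, 0]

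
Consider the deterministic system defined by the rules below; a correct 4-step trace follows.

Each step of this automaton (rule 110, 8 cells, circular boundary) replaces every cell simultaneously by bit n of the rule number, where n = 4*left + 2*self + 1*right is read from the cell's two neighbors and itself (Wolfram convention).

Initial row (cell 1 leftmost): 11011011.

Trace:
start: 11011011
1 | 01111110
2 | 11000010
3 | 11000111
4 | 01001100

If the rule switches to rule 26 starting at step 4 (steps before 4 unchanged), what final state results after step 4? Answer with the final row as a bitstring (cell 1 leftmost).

(re-executing step 4 under rule 26; state before step 4: 11000111)
4 | 00101100

00101100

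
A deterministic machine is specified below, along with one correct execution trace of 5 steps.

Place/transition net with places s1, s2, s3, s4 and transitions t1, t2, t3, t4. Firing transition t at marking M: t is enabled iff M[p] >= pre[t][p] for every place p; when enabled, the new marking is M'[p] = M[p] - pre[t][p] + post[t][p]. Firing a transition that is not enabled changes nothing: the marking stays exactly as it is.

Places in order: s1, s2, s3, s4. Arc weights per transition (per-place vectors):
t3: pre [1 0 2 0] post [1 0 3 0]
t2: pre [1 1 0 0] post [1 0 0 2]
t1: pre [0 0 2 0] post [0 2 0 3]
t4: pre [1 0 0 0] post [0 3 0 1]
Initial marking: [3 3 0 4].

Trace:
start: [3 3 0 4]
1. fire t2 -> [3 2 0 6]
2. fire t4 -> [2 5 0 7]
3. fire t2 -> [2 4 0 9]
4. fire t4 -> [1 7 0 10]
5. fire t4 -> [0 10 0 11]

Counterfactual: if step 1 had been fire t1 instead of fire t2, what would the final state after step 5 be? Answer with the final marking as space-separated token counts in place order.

0 11 0 9

(re-executing from step 1 with the substitution; state before step 1: [3 3 0 4])
1. fire t1 -> [3 3 0 4]
2. fire t4 -> [2 6 0 5]
3. fire t2 -> [2 5 0 7]
4. fire t4 -> [1 8 0 8]
5. fire t4 -> [0 11 0 9]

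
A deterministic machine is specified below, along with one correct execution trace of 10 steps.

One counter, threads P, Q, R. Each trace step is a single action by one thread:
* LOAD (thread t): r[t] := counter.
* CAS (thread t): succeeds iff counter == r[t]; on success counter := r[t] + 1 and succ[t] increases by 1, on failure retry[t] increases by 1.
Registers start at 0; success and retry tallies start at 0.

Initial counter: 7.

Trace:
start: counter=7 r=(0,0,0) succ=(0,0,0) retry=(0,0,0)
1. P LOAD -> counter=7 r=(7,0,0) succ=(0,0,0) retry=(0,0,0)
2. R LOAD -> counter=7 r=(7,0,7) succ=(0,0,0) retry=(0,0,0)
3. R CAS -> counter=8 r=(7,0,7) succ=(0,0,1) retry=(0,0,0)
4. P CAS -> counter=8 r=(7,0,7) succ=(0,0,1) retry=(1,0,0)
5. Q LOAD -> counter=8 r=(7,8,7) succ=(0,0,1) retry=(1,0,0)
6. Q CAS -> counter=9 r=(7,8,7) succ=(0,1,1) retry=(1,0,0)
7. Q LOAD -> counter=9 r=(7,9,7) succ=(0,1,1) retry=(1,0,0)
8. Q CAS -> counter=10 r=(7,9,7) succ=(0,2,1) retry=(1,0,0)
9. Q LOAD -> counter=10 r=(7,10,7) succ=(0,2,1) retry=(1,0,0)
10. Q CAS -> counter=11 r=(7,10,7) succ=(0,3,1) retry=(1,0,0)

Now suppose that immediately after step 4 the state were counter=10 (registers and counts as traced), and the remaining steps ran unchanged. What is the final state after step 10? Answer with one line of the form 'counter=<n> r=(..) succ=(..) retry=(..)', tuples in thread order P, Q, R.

counter=13 r=(7,12,7) succ=(0,3,1) retry=(1,0,0)

state after step 4 := counter=10 r=(7,0,7) succ=(0,0,1) retry=(1,0,0)
5. Q LOAD -> counter=10 r=(7,10,7) succ=(0,0,1) retry=(1,0,0)
6. Q CAS -> counter=11 r=(7,10,7) succ=(0,1,1) retry=(1,0,0)
7. Q LOAD -> counter=11 r=(7,11,7) succ=(0,1,1) retry=(1,0,0)
8. Q CAS -> counter=12 r=(7,11,7) succ=(0,2,1) retry=(1,0,0)
9. Q LOAD -> counter=12 r=(7,12,7) succ=(0,2,1) retry=(1,0,0)
10. Q CAS -> counter=13 r=(7,12,7) succ=(0,3,1) retry=(1,0,0)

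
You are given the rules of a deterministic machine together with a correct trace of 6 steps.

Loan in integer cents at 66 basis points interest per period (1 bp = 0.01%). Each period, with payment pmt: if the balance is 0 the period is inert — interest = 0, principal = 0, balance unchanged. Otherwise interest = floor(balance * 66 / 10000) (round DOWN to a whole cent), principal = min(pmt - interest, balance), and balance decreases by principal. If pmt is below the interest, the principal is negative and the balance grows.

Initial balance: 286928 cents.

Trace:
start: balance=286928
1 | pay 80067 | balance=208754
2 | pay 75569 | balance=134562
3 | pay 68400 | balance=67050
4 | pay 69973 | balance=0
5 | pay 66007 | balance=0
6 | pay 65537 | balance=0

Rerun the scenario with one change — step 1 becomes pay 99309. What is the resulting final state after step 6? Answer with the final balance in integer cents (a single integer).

0

(re-executing from step 1 with the substitution; state before step 1: balance=286928)
1 | pay 99309 | balance=189512
2 | pay 75569 | balance=115193
3 | pay 68400 | balance=47553
4 | pay 69973 | balance=0
5 | pay 66007 | balance=0
6 | pay 65537 | balance=0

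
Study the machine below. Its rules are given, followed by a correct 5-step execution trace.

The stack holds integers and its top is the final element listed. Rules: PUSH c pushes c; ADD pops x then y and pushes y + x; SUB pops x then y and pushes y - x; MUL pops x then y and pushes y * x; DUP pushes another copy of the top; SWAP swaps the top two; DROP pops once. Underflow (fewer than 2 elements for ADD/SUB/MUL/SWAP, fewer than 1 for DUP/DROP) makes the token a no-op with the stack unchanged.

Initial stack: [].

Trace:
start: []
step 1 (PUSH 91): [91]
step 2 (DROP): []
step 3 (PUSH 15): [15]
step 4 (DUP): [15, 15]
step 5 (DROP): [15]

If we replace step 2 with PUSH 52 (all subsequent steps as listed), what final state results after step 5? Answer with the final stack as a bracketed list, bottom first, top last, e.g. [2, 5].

[91, 52, 15]

(re-executing from step 2 with the substitution; state before step 2: [91])
step 2 (PUSH 52): [91, 52]
step 3 (PUSH 15): [91, 52, 15]
step 4 (DUP): [91, 52, 15, 15]
step 5 (DROP): [91, 52, 15]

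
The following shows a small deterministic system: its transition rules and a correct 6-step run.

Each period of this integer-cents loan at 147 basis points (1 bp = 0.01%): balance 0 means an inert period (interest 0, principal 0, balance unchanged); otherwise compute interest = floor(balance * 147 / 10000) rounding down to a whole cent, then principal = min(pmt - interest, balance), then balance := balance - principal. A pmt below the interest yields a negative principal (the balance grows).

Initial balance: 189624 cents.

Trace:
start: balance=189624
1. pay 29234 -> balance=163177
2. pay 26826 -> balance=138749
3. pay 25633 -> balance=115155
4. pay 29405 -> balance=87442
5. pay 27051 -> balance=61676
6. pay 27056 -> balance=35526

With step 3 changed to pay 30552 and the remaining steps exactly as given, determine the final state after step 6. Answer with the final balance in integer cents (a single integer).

(re-executing from step 3 with the substitution; state before step 3: balance=138749)
3. pay 30552 -> balance=110236
4. pay 29405 -> balance=82451
5. pay 27051 -> balance=56612
6. pay 27056 -> balance=30388

30388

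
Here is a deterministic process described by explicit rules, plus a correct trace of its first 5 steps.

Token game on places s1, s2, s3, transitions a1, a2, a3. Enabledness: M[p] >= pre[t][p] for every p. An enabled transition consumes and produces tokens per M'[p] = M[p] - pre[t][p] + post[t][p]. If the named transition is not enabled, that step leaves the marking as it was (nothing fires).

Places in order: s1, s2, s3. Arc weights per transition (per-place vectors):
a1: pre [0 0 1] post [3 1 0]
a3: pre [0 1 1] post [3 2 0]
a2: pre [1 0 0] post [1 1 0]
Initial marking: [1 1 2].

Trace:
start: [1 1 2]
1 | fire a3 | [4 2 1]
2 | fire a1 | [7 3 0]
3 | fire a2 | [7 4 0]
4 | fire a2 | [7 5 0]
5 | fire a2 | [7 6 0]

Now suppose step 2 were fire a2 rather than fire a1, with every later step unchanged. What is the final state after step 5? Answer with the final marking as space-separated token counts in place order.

4 6 1

(re-executing from step 2 with the substitution; state before step 2: [4 2 1])
2 | fire a2 | [4 3 1]
3 | fire a2 | [4 4 1]
4 | fire a2 | [4 5 1]
5 | fire a2 | [4 6 1]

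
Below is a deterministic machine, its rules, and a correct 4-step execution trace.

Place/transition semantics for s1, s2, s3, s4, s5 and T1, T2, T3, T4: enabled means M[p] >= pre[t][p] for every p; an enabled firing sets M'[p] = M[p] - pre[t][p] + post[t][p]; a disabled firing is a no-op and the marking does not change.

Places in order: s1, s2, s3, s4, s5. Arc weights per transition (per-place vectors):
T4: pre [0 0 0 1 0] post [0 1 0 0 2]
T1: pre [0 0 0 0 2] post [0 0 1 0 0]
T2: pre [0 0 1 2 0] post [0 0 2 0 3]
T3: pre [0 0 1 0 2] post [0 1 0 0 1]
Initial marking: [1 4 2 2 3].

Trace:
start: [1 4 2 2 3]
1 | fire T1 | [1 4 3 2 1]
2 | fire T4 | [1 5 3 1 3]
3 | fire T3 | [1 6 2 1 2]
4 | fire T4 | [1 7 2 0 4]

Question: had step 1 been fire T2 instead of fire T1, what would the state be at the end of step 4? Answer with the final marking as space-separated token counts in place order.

(re-executing from step 1 with the substitution; state before step 1: [1 4 2 2 3])
1 | fire T2 | [1 4 3 0 6]
2 | fire T4 | [1 4 3 0 6]
3 | fire T3 | [1 5 2 0 5]
4 | fire T4 | [1 5 2 0 5]

1 5 2 0 5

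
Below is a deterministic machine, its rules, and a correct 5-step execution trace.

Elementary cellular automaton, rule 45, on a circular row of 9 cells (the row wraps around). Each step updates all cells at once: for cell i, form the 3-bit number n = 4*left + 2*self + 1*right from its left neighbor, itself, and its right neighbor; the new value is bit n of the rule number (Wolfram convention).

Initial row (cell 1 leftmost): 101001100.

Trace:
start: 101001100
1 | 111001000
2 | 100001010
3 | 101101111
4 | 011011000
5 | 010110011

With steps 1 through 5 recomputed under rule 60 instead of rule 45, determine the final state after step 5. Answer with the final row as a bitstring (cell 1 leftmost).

010110100

(re-executing steps 1..5 under rule 60; state before step 1: 101001100)
1 | 111101010
2 | 100011111
3 | 010010000
4 | 011011000
5 | 010110100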